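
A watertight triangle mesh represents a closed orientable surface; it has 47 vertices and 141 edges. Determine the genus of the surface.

Every face is a triangle and each edge borders two faces, so 3F = 2·141, giving F = 94.
χ = V − E + F = 47 − 141 + 94 = 0.
For a closed orientable surface χ = 2 − 2g, so g = (2 − (0))/2 = 1.

1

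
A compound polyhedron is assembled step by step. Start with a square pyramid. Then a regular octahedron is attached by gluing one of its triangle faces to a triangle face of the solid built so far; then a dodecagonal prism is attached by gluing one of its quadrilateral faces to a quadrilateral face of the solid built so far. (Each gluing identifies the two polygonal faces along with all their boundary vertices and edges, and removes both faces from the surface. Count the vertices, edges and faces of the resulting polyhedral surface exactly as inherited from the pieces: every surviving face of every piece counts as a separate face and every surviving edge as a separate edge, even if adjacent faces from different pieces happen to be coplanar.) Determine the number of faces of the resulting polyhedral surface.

A square pyramid: V=5, E=8, F=5.
Attach a regular octahedron (V=6, E=12, F=8) along a 3-gon: merge 3 vertices and 3 edges, delete both glued faces → V=8, E=17, F=11.
Attach a dodecagonal prism (V=24, E=36, F=14) along a 4-gon: merge 4 vertices and 4 edges, delete both glued faces → V=28, E=49, F=23.
Check: V − E + F = 28 − 49 + 23 = 2.

23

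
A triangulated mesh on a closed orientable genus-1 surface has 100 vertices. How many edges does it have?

300

χ = 2 − 2·1 = 0, and every face is a triangle so 3F = 2E.
V − E + F = 0 with E = 3F/2 gives 100 − (3/2 − 1)·F = 0, so F = 200 and E = 300.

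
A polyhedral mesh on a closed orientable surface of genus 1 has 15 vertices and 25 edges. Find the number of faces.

For a closed orientable surface of genus 1, χ = 2 − 2·1 = 0.
F = 0 − V + E = 0 − 15 + 25 = 10.

10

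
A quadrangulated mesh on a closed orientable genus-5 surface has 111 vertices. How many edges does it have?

χ = 2 − 2·5 = -8, and every face is a square so 4F = 2E.
V − E + F = -8 with E = 4F/2 gives 111 − (4/2 − 1)·F = -8, so F = 119 and E = 238.

238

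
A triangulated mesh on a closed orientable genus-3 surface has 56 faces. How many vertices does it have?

χ = 2 − 2·3 = -4, and every face is a triangle so 3F = 2E.
E = 3·56/2 = 84. Then V = -4 + E − F = -4 + 84 − 56 = 24.

24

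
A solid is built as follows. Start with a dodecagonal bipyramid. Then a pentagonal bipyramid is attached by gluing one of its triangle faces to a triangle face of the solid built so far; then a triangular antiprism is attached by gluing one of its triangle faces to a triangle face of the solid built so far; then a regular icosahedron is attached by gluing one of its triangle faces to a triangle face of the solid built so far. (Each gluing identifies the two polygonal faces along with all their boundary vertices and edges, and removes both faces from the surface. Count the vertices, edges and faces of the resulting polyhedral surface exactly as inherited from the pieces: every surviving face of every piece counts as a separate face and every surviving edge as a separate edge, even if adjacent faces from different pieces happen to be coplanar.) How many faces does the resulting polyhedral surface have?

A dodecagonal bipyramid: V=14, E=36, F=24.
Attach a pentagonal bipyramid (V=7, E=15, F=10) along a 3-gon: merge 3 vertices and 3 edges, delete both glued faces → V=18, E=48, F=32.
Attach a triangular antiprism (V=6, E=12, F=8) along a 3-gon: merge 3 vertices and 3 edges, delete both glued faces → V=21, E=57, F=38.
Attach a regular icosahedron (V=12, E=30, F=20) along a 3-gon: merge 3 vertices and 3 edges, delete both glued faces → V=30, E=84, F=56.
Check: V − E + F = 30 − 84 + 56 = 2.

56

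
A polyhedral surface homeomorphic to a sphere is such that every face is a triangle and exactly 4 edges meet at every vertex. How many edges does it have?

Each face has 3 edges and each edge borders two faces, so 2E = 3F.
Each vertex has degree 4, so 4V = 2E and hence V = 3F/4.
Euler: V − E + F = 2 ⇒ (3F/4) − (3F/2) + F = 2.
Multiply by 8: (6 − 12 + 8)F = 16, i.e. 2F = 16.
So F = 8, E = 3·8/2 = 12, V = 3·8/4 = 6.

12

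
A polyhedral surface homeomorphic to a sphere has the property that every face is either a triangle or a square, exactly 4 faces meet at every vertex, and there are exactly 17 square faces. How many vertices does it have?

23

Let x be the number of triangles; then F = 17 + x.
Edge–face incidences: 2E = 4·17 + 3·x = 68 + 3x.
Every vertex has degree 4, so 4V = 2E.
Euler: V − E + F = 2 ⇒ (2E)/4 − E + (17 + x) = 2.
Multiply by 8: 2·(2E) − 4·(2E) + 8·(17 + x) = 16, i.e. 136 + 8x − 2·(68 + 3x) = 16.
Collecting terms: 2x = 16, so x = 8.
Then 2E = 68 + 3·8 = 92, so E = 46, V = 2E/4 = 23, F = 17 + 8 = 25.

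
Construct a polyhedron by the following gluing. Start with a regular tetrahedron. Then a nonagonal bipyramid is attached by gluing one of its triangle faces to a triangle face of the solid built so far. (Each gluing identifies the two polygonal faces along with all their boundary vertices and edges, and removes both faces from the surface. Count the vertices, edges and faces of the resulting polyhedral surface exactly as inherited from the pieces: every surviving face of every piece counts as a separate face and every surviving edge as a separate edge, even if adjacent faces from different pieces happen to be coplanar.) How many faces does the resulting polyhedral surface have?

20

A regular tetrahedron: V=4, E=6, F=4.
Attach a nonagonal bipyramid (V=11, E=27, F=18) along a 3-gon: merge 3 vertices and 3 edges, delete both glued faces → V=12, E=30, F=20.
Check: V − E + F = 12 − 30 + 20 = 2.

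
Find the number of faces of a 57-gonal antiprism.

116

An antiprism on an n-gon has two n-gon caps and 2n triangles: V = 2·57 = 114, E = 4·57 = 228, F = 2·57 + 2 = 116.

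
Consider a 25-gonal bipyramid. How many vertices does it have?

A bipyramid over an n-gon has 2n triangular faces and n + 2 vertices: V = 25 + 2 = 27, E = 3·25 = 75, F = 2·25 = 50.

27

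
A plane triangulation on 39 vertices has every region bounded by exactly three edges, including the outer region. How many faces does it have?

74

In a plane triangulation 3F = 2E and V − E + F = 2, so F = 2V − 4 = 2·39 − 4 = 74.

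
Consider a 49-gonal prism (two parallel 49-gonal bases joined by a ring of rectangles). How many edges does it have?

A prism on an n-gon has two n-gon bases and n rectangular sides: V = 2·49 = 98, E = 3·49 = 147, F = 49 + 2 = 51.

147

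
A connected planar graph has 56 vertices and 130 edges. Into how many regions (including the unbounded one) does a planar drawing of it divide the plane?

76

Euler's formula for a connected plane graph: V − E + F = 2, so F = 2 − 56 + 130 = 76.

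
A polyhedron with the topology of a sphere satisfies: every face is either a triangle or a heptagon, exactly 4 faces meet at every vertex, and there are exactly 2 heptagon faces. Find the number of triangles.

Let x be the number of triangles; then F = 2 + x.
Edge–face incidences: 2E = 7·2 + 3·x = 14 + 3x.
Every vertex has degree 4, so 4V = 2E.
Euler: V − E + F = 2 ⇒ (2E)/4 − E + (2 + x) = 2.
Multiply by 8: 2·(2E) − 4·(2E) + 8·(2 + x) = 16, i.e. 16 + 8x − 2·(14 + 3x) = 16.
Collecting terms: 2x − 12 = 16, so 2x = 28, so x = 14.
Then 2E = 14 + 3·14 = 56, so E = 28, V = 2E/4 = 14, F = 2 + 14 = 16.

14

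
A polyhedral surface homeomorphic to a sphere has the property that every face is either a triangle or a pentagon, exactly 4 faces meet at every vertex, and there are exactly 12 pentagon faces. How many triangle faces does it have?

20

Let x be the number of triangles; then F = 12 + x.
Edge–face incidences: 2E = 5·12 + 3·x = 60 + 3x.
Every vertex has degree 4, so 4V = 2E.
Euler: V − E + F = 2 ⇒ (2E)/4 − E + (12 + x) = 2.
Multiply by 8: 2·(2E) − 4·(2E) + 8·(12 + x) = 16, i.e. 96 + 8x − 2·(60 + 3x) = 16.
Collecting terms: 2x − 24 = 16, so 2x = 40, so x = 20.
Then 2E = 60 + 3·20 = 120, so E = 60, V = 2E/4 = 30, F = 12 + 20 = 32.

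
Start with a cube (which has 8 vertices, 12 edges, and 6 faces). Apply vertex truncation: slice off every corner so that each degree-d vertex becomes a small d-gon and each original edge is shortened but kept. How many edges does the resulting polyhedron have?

Truncation replaces each original edge-end by a new vertex, so V′ = 2E = 24.
Each original edge survives, and each old vertex of degree d contributes d new edges; summing degrees gives Σd = 2E, so E′ = E + 2E = 3E = 36.
Each original face survives and each original vertex becomes one new face: F′ = F + V = 14.

36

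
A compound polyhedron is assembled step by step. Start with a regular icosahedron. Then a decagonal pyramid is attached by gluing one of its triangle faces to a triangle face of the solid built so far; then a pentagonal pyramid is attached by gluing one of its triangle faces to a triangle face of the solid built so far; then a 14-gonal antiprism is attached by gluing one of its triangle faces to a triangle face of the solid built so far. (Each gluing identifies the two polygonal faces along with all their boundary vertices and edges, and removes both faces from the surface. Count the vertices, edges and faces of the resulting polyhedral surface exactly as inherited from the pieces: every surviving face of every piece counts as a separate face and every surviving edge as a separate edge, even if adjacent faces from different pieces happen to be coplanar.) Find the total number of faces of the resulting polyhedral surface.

61

A regular icosahedron: V=12, E=30, F=20.
Attach a decagonal pyramid (V=11, E=20, F=11) along a 3-gon: merge 3 vertices and 3 edges, delete both glued faces → V=20, E=47, F=29.
Attach a pentagonal pyramid (V=6, E=10, F=6) along a 3-gon: merge 3 vertices and 3 edges, delete both glued faces → V=23, E=54, F=33.
Attach a 14-gonal antiprism (V=28, E=56, F=30) along a 3-gon: merge 3 vertices and 3 edges, delete both glued faces → V=48, E=107, F=61.
Check: V − E + F = 48 − 107 + 61 = 2.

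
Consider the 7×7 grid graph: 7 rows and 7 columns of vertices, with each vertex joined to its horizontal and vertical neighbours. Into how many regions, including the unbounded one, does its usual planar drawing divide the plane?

37

The grid has V = 7·7 = 49 vertices and E = 7·6 + 7·6 = 84 edges.
F = 2 − V + E = 2 − 49 + 84 = 37.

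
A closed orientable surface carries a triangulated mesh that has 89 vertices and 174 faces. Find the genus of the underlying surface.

0

Every face is a triangle, so 2E = 3·174 = 522, giving E = 261.
χ = V − E + F = 89 − 261 + 174 = 2.
For a closed orientable surface χ = 2 − 2g, so g = (2 − (2))/2 = 0.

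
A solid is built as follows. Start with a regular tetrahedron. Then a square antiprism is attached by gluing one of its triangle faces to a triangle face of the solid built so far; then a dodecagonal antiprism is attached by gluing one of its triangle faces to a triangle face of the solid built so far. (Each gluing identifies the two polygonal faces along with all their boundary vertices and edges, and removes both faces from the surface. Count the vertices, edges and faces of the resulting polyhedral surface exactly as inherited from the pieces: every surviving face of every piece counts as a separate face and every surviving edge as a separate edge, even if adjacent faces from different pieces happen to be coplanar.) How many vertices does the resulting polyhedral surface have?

30

A regular tetrahedron: V=4, E=6, F=4.
Attach a square antiprism (V=8, E=16, F=10) along a 3-gon: merge 3 vertices and 3 edges, delete both glued faces → V=9, E=19, F=12.
Attach a dodecagonal antiprism (V=24, E=48, F=26) along a 3-gon: merge 3 vertices and 3 edges, delete both glued faces → V=30, E=64, F=36.
Check: V − E + F = 30 − 64 + 36 = 2.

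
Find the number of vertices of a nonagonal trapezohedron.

20

The n-trapezohedron (dual of the n-antiprism) has V = 2·9 + 2 = 20, E = 4·9 = 36, F = 2·9 = 18.
Check: V − E + F = 20 − 36 + 18 = 2.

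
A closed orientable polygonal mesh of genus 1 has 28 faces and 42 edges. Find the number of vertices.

14

For a closed orientable surface of genus 1, χ = 2 − 2·1 = 0.
V = 0 + E − F = 0 + 42 − 28 = 14.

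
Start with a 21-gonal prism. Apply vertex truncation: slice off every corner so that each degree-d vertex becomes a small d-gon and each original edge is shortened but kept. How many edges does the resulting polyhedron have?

The base solid has V = 42, E = 63, F = 23.
Truncation replaces each original edge-end by a new vertex, so V′ = 2E = 126.
Each original edge survives, and each old vertex of degree d contributes d new edges; summing degrees gives Σd = 2E, so E′ = E + 2E = 3E = 189.
Each original face survives and each original vertex becomes one new face: F′ = F + V = 65.

189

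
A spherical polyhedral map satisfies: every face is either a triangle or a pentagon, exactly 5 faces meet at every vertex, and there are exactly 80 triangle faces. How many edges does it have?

150

Let x be the number of pentagons; then F = 80 + x.
Edge–face incidences: 2E = 3·80 + 5·x = 240 + 5x.
Every vertex has degree 5, so 5V = 2E.
Euler: V − E + F = 2 ⇒ (2E)/5 − E + (80 + x) = 2.
Multiply by 10: 2·(2E) − 5·(2E) + 10·(80 + x) = 20, i.e. 800 + 10x − 3·(240 + 5x) = 20.
Collecting terms: −5x + 80 = 20, so −5x = −60, so x = 12.
Then 2E = 240 + 5·12 = 300, so E = 150, V = 2E/5 = 60, F = 80 + 12 = 92.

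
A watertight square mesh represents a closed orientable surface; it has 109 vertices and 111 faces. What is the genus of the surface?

2

Every face is a square, so 2E = 4·111 = 444, giving E = 222.
χ = V − E + F = 109 − 222 + 111 = -2.
For a closed orientable surface χ = 2 − 2g, so g = (2 − (-2))/2 = 2.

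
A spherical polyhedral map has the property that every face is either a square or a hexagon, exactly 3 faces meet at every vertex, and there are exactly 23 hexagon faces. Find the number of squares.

6

Let x be the number of squares; then F = 23 + x.
Edge–face incidences: 2E = 6·23 + 4·x = 138 + 4x.
Every vertex has degree 3, so 3V = 2E.
Euler: V − E + F = 2 ⇒ (2E)/3 − E + (23 + x) = 2.
Multiply by 6: 2·(2E) − 3·(2E) + 6·(23 + x) = 12, i.e. 138 + 6x − (138 + 4x) = 12.
Collecting terms: 2x = 12, so x = 6.
Then 2E = 138 + 4·6 = 162, so E = 81, V = 2E/3 = 54, F = 23 + 6 = 29.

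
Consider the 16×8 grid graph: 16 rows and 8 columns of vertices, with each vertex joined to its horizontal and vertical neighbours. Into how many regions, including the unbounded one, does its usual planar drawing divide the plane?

The grid has V = 16·8 = 128 vertices and E = 16·7 + 8·15 = 232 edges.
F = 2 − V + E = 2 − 128 + 232 = 106.

106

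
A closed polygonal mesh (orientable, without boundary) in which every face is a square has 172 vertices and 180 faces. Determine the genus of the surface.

Every face is a square, so 2E = 4·180 = 720, giving E = 360.
χ = V − E + F = 172 − 360 + 180 = -8.
For a closed orientable surface χ = 2 − 2g, so g = (2 − (-8))/2 = 5.

5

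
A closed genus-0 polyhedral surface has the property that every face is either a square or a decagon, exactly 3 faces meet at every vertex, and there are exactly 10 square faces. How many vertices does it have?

20

Let x be the number of decagons; then F = 10 + x.
Edge–face incidences: 2E = 4·10 + 10·x = 40 + 10x.
Every vertex has degree 3, so 3V = 2E.
Euler: V − E + F = 2 ⇒ (2E)/3 − E + (10 + x) = 2.
Multiply by 6: 2·(2E) − 3·(2E) + 6·(10 + x) = 12, i.e. 60 + 6x − (40 + 10x) = 12.
Collecting terms: −4x + 20 = 12, so −4x = −8, so x = 2.
Then 2E = 40 + 10·2 = 60, so E = 30, V = 2E/3 = 20, F = 10 + 2 = 12.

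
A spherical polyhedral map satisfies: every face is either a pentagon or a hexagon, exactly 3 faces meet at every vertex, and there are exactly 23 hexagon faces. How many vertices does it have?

66

Let x be the number of pentagons; then F = 23 + x.
Edge–face incidences: 2E = 6·23 + 5·x = 138 + 5x.
Every vertex has degree 3, so 3V = 2E.
Euler: V − E + F = 2 ⇒ (2E)/3 − E + (23 + x) = 2.
Multiply by 6: 2·(2E) − 3·(2E) + 6·(23 + x) = 12, i.e. 138 + 6x − (138 + 5x) = 12.
Collecting terms: x = 12.
Then 2E = 138 + 5·12 = 198, so E = 99, V = 2E/3 = 66, F = 23 + 12 = 35.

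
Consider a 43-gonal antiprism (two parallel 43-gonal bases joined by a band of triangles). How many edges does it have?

An antiprism on an n-gon has two n-gon caps and 2n triangles: V = 2·43 = 86, E = 4·43 = 172, F = 2·43 + 2 = 88.

172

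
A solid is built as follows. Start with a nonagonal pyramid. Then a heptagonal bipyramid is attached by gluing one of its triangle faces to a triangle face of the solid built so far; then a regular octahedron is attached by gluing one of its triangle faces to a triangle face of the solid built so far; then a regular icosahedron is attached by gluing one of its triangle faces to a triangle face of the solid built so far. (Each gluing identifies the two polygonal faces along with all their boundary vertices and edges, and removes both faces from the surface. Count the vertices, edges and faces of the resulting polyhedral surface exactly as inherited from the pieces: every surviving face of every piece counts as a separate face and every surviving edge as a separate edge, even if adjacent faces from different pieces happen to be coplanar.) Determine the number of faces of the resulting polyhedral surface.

46

A nonagonal pyramid: V=10, E=18, F=10.
Attach a heptagonal bipyramid (V=9, E=21, F=14) along a 3-gon: merge 3 vertices and 3 edges, delete both glued faces → V=16, E=36, F=22.
Attach a regular octahedron (V=6, E=12, F=8) along a 3-gon: merge 3 vertices and 3 edges, delete both glued faces → V=19, E=45, F=28.
Attach a regular icosahedron (V=12, E=30, F=20) along a 3-gon: merge 3 vertices and 3 edges, delete both glued faces → V=28, E=72, F=46.
Check: V − E + F = 28 − 72 + 46 = 2.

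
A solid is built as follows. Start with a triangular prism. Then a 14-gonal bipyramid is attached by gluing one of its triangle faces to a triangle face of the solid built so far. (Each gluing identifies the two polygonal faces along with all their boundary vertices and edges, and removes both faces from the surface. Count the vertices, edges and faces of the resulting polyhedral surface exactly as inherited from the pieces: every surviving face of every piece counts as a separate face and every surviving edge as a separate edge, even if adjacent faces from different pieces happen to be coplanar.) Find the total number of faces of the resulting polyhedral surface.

A triangular prism: V=6, E=9, F=5.
Attach a 14-gonal bipyramid (V=16, E=42, F=28) along a 3-gon: merge 3 vertices and 3 edges, delete both glued faces → V=19, E=48, F=31.
Check: V − E + F = 19 − 48 + 31 = 2.

31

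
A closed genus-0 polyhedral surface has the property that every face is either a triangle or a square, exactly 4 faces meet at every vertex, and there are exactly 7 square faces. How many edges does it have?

26

Let x be the number of triangles; then F = 7 + x.
Edge–face incidences: 2E = 4·7 + 3·x = 28 + 3x.
Every vertex has degree 4, so 4V = 2E.
Euler: V − E + F = 2 ⇒ (2E)/4 − E + (7 + x) = 2.
Multiply by 8: 2·(2E) − 4·(2E) + 8·(7 + x) = 16, i.e. 56 + 8x − 2·(28 + 3x) = 16.
Collecting terms: 2x = 16, so x = 8.
Then 2E = 28 + 3·8 = 52, so E = 26, V = 2E/4 = 13, F = 7 + 8 = 15.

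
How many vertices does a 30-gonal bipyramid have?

32

A bipyramid over an n-gon has 2n triangular faces and n + 2 vertices: V = 30 + 2 = 32, E = 3·30 = 90, F = 2·30 = 60.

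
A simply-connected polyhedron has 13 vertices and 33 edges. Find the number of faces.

Here V − E + F = 2.
F = 2 − V + E = 2 − 13 + 33 = 22.

22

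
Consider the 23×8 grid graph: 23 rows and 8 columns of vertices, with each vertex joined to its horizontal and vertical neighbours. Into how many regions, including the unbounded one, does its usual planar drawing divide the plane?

The grid has V = 23·8 = 184 vertices and E = 23·7 + 8·22 = 337 edges.
F = 2 − V + E = 2 − 184 + 337 = 155.

155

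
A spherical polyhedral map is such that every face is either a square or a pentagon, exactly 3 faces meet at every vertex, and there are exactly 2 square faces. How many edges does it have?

Let x be the number of pentagons; then F = 2 + x.
Edge–face incidences: 2E = 4·2 + 5·x = 8 + 5x.
Every vertex has degree 3, so 3V = 2E.
Euler: V − E + F = 2 ⇒ (2E)/3 − E + (2 + x) = 2.
Multiply by 6: 2·(2E) − 3·(2E) + 6·(2 + x) = 12, i.e. 12 + 6x − (8 + 5x) = 12.
Collecting terms: x + 4 = 12, so x = 8.
Then 2E = 8 + 5·8 = 48, so E = 24, V = 2E/3 = 16, F = 2 + 8 = 10.

24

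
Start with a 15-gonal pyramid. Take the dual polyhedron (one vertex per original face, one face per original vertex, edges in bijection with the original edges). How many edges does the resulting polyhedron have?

The base solid has V = 16, E = 30, F = 16.
The dual swaps V and F and preserves E: V′ = F = 16, E′ = E = 30, F′ = V = 16.

30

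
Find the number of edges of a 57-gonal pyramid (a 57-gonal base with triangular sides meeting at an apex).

A pyramid on an n-gon base has one n-gon and n triangles: V = 57 + 1 = 58, E = 2·57 = 114, F = 57 + 1 = 58.

114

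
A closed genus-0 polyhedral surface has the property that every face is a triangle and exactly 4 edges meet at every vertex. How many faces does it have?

Each face has 3 edges and each edge borders two faces, so 2E = 3F.
Each vertex has degree 4, so 4V = 2E and hence V = 3F/4.
Euler: V − E + F = 2 ⇒ (3F/4) − (3F/2) + F = 2.
Multiply by 8: (6 − 12 + 8)F = 16, i.e. 2F = 16.
So F = 8, E = 3·8/2 = 12, V = 3·8/4 = 6.

8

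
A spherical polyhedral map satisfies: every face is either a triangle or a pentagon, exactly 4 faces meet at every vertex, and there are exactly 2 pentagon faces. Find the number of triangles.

10

Let x be the number of triangles; then F = 2 + x.
Edge–face incidences: 2E = 5·2 + 3·x = 10 + 3x.
Every vertex has degree 4, so 4V = 2E.
Euler: V − E + F = 2 ⇒ (2E)/4 − E + (2 + x) = 2.
Multiply by 8: 2·(2E) − 4·(2E) + 8·(2 + x) = 16, i.e. 16 + 8x − 2·(10 + 3x) = 16.
Collecting terms: 2x − 4 = 16, so 2x = 20, so x = 10.
Then 2E = 10 + 3·10 = 40, so E = 20, V = 2E/4 = 10, F = 2 + 10 = 12.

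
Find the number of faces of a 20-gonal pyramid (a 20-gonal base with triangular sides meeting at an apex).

A pyramid on an n-gon base has one n-gon and n triangles: V = 20 + 1 = 21, E = 2·20 = 40, F = 20 + 1 = 21.
Check: V − E + F = 21 − 40 + 21 = 2.

21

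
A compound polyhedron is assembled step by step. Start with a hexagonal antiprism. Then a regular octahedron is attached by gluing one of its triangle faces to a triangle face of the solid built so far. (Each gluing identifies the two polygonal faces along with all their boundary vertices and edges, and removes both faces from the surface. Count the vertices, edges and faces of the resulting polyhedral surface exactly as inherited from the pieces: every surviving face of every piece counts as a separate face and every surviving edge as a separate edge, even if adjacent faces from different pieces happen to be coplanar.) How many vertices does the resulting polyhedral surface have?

A hexagonal antiprism: V=12, E=24, F=14.
Attach a regular octahedron (V=6, E=12, F=8) along a 3-gon: merge 3 vertices and 3 edges, delete both glued faces → V=15, E=33, F=20.
Check: V − E + F = 15 − 33 + 20 = 2.

15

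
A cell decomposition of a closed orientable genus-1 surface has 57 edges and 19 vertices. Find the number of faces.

38

For a closed orientable surface of genus 1, χ = 2 − 2·1 = 0.
F = 0 − V + E = 0 − 19 + 57 = 38.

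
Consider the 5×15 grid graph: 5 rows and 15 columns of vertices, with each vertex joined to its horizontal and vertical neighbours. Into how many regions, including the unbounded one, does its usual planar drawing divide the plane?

57

The grid has V = 5·15 = 75 vertices and E = 5·14 + 15·4 = 130 edges.
F = 2 − V + E = 2 − 75 + 130 = 57.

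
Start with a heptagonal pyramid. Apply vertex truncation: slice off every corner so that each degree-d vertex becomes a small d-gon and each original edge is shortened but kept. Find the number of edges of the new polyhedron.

The base solid has V = 8, E = 14, F = 8.
Truncation replaces each original edge-end by a new vertex, so V′ = 2E = 28.
Each original edge survives, and each old vertex of degree d contributes d new edges; summing degrees gives Σd = 2E, so E′ = E + 2E = 3E = 42.
Each original face survives and each original vertex becomes one new face: F′ = F + V = 16.

42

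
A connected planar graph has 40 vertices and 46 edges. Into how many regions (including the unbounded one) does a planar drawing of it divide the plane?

8

Euler's formula for a connected plane graph: V − E + F = 2, so F = 2 − 40 + 46 = 8.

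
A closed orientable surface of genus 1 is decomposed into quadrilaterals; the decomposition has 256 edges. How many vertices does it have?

χ = 2 − 2·1 = 0, and every face is a square so 4F = 2E.
F = 2E/4 = 128. Then V = 0 + E − F = 0 + 256 − 128 = 128.

128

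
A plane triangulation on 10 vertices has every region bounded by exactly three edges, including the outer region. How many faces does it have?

16

In a plane triangulation 3F = 2E and V − E + F = 2, so F = 2V − 4 = 2·10 − 4 = 16.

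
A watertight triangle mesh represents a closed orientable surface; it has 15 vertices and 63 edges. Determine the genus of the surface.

4

Every face is a triangle and each edge borders two faces, so 3F = 2·63, giving F = 42.
χ = V − E + F = 15 − 63 + 42 = -6.
For a closed orientable surface χ = 2 − 2g, so g = (2 − (-6))/2 = 4.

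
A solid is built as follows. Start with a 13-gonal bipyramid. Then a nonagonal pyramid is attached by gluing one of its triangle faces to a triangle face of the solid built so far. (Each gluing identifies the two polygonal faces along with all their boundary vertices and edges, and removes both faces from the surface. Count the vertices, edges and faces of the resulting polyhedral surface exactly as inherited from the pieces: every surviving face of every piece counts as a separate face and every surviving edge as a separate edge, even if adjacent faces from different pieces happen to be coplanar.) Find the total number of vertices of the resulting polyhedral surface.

A 13-gonal bipyramid: V=15, E=39, F=26.
Attach a nonagonal pyramid (V=10, E=18, F=10) along a 3-gon: merge 3 vertices and 3 edges, delete both glued faces → V=22, E=54, F=34.
Check: V − E + F = 22 − 54 + 34 = 2.

22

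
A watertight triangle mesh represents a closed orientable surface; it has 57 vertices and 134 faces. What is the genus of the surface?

6

Every face is a triangle, so 2E = 3·134 = 402, giving E = 201.
χ = V − E + F = 57 − 201 + 134 = -10.
For a closed orientable surface χ = 2 − 2g, so g = (2 − (-10))/2 = 6.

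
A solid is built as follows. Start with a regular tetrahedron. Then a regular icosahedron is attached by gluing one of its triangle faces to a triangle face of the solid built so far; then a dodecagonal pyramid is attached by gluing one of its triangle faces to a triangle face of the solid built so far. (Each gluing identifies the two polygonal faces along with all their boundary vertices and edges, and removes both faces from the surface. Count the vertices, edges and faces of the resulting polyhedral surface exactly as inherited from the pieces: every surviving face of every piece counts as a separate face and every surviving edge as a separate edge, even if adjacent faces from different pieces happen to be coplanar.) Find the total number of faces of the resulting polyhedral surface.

33

A regular tetrahedron: V=4, E=6, F=4.
Attach a regular icosahedron (V=12, E=30, F=20) along a 3-gon: merge 3 vertices and 3 edges, delete both glued faces → V=13, E=33, F=22.
Attach a dodecagonal pyramid (V=13, E=24, F=13) along a 3-gon: merge 3 vertices and 3 edges, delete both glued faces → V=23, E=54, F=33.
Check: V − E + F = 23 − 54 + 33 = 2.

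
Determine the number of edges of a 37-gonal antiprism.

An antiprism on an n-gon has two n-gon caps and 2n triangles: V = 2·37 = 74, E = 4·37 = 148, F = 2·37 + 2 = 76.

148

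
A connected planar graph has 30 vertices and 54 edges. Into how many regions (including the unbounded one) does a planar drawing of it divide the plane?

Euler's formula for a connected plane graph: V − E + F = 2, so F = 2 − 30 + 54 = 26.

26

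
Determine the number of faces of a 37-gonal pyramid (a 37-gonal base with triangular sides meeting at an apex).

38

A pyramid on an n-gon base has one n-gon and n triangles: V = 37 + 1 = 38, E = 2·37 = 74, F = 37 + 1 = 38.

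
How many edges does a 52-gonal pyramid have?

104

A pyramid on an n-gon base has one n-gon and n triangles: V = 52 + 1 = 53, E = 2·52 = 104, F = 52 + 1 = 53.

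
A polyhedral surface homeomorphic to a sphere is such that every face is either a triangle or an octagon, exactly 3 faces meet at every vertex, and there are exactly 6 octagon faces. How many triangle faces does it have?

8

Let x be the number of triangles; then F = 6 + x.
Edge–face incidences: 2E = 8·6 + 3·x = 48 + 3x.
Every vertex has degree 3, so 3V = 2E.
Euler: V − E + F = 2 ⇒ (2E)/3 − E + (6 + x) = 2.
Multiply by 6: 2·(2E) − 3·(2E) + 6·(6 + x) = 12, i.e. 36 + 6x − (48 + 3x) = 12.
Collecting terms: 3x − 12 = 12, so 3x = 24, so x = 8.
Then 2E = 48 + 3·8 = 72, so E = 36, V = 2E/3 = 24, F = 6 + 8 = 14.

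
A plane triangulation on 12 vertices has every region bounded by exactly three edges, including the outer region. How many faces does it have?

In a plane triangulation 3F = 2E and V − E + F = 2, so F = 2V − 4 = 2·12 − 4 = 20.

20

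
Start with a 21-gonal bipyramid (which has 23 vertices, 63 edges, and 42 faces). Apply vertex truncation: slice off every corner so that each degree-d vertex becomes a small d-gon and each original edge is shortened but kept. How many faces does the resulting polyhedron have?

65

Truncation replaces each original edge-end by a new vertex, so V′ = 2E = 126.
Each original edge survives, and each old vertex of degree d contributes d new edges; summing degrees gives Σd = 2E, so E′ = E + 2E = 3E = 189.
Each original face survives and each original vertex becomes one new face: F′ = F + V = 65.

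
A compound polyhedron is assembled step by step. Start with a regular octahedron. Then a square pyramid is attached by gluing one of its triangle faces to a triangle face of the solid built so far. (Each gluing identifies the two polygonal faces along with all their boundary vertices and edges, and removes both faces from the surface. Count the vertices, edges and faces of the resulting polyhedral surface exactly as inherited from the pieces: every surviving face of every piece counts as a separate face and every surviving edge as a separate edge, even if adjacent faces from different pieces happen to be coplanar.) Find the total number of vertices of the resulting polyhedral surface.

A regular octahedron: V=6, E=12, F=8.
Attach a square pyramid (V=5, E=8, F=5) along a 3-gon: merge 3 vertices and 3 edges, delete both glued faces → V=8, E=17, F=11.
Check: V − E + F = 8 − 17 + 11 = 2.

8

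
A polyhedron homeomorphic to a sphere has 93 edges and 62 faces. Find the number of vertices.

33

Here V − E + F = 2.
V = 2 + E − F = 2 + 93 − 62 = 33.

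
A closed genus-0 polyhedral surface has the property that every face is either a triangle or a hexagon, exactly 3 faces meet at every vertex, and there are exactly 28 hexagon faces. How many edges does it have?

Let x be the number of triangles; then F = 28 + x.
Edge–face incidences: 2E = 6·28 + 3·x = 168 + 3x.
Every vertex has degree 3, so 3V = 2E.
Euler: V − E + F = 2 ⇒ (2E)/3 − E + (28 + x) = 2.
Multiply by 6: 2·(2E) − 3·(2E) + 6·(28 + x) = 12, i.e. 168 + 6x − (168 + 3x) = 12.
Collecting terms: 3x = 12, so x = 4.
Then 2E = 168 + 3·4 = 180, so E = 90, V = 2E/3 = 60, F = 28 + 4 = 32.

90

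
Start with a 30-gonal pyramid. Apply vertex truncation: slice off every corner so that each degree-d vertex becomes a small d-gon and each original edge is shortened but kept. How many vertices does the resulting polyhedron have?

The base solid has V = 31, E = 60, F = 31.
Truncation replaces each original edge-end by a new vertex, so V′ = 2E = 120.
Each original edge survives, and each old vertex of degree d contributes d new edges; summing degrees gives Σd = 2E, so E′ = E + 2E = 3E = 180.
Each original face survives and each original vertex becomes one new face: F′ = F + V = 62.

120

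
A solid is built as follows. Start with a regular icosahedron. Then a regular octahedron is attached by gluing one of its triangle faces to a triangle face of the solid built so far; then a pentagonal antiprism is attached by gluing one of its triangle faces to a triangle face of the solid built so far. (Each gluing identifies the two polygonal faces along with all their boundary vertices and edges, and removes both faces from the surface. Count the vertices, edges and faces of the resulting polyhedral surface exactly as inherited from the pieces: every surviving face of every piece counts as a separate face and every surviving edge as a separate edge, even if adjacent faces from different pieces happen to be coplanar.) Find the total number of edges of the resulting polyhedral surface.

A regular icosahedron: V=12, E=30, F=20.
Attach a regular octahedron (V=6, E=12, F=8) along a 3-gon: merge 3 vertices and 3 edges, delete both glued faces → V=15, E=39, F=26.
Attach a pentagonal antiprism (V=10, E=20, F=12) along a 3-gon: merge 3 vertices and 3 edges, delete both glued faces → V=22, E=56, F=36.
Check: V − E + F = 22 − 56 + 36 = 2.

56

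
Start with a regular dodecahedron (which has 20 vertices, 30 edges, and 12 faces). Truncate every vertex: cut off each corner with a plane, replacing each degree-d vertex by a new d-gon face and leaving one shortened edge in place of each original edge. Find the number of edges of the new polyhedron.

Truncation replaces each original edge-end by a new vertex, so V′ = 2E = 60.
Each original edge survives, and each old vertex of degree d contributes d new edges; summing degrees gives Σd = 2E, so E′ = E + 2E = 3E = 90.
Each original face survives and each original vertex becomes one new face: F′ = F + V = 32.

90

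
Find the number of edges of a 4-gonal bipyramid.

12

A bipyramid over an n-gon has 2n triangular faces and n + 2 vertices: V = 4 + 2 = 6, E = 3·4 = 12, F = 2·4 = 8.
Check: V − E + F = 6 − 12 + 8 = 2.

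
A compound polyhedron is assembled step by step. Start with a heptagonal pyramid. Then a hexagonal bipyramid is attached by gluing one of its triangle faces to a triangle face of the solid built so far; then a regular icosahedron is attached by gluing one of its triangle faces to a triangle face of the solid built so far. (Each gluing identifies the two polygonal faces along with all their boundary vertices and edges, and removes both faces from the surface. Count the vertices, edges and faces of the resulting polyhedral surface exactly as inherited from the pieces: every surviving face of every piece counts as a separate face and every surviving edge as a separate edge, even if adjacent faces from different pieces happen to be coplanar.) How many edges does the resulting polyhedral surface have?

A heptagonal pyramid: V=8, E=14, F=8.
Attach a hexagonal bipyramid (V=8, E=18, F=12) along a 3-gon: merge 3 vertices and 3 edges, delete both glued faces → V=13, E=29, F=18.
Attach a regular icosahedron (V=12, E=30, F=20) along a 3-gon: merge 3 vertices and 3 edges, delete both glued faces → V=22, E=56, F=36.
Check: V − E + F = 22 − 56 + 36 = 2.

56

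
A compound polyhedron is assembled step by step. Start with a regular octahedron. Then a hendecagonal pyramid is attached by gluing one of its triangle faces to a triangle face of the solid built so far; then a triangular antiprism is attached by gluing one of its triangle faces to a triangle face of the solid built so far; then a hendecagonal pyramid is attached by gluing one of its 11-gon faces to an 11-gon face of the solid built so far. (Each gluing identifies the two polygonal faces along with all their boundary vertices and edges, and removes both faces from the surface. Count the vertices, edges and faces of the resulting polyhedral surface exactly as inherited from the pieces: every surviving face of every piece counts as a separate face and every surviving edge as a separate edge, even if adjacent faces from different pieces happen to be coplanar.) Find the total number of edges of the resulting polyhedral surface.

51

A regular octahedron: V=6, E=12, F=8.
Attach a hendecagonal pyramid (V=12, E=22, F=12) along a 3-gon: merge 3 vertices and 3 edges, delete both glued faces → V=15, E=31, F=18.
Attach a triangular antiprism (V=6, E=12, F=8) along a 3-gon: merge 3 vertices and 3 edges, delete both glued faces → V=18, E=40, F=24.
Attach a hendecagonal pyramid (V=12, E=22, F=12) along an 11-gon: merge 11 vertices and 11 edges, delete both glued faces → V=19, E=51, F=34.
Check: V − E + F = 19 − 51 + 34 = 2.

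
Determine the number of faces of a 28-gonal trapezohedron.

56

The n-trapezohedron (dual of the n-antiprism) has V = 2·28 + 2 = 58, E = 4·28 = 112, F = 2·28 = 56.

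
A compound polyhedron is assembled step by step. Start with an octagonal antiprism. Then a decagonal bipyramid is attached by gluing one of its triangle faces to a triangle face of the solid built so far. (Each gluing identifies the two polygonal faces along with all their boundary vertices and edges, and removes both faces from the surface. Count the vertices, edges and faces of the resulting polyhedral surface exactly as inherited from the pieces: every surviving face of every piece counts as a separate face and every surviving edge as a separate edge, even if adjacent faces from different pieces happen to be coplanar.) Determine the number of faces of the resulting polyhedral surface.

36

An octagonal antiprism: V=16, E=32, F=18.
Attach a decagonal bipyramid (V=12, E=30, F=20) along a 3-gon: merge 3 vertices and 3 edges, delete both glued faces → V=25, E=59, F=36.
Check: V − E + F = 25 − 59 + 36 = 2.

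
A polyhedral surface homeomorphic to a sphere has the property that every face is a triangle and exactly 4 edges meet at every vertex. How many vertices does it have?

6

Each face has 3 edges and each edge borders two faces, so 2E = 3F.
Each vertex has degree 4, so 4V = 2E and hence V = 3F/4.
Euler: V − E + F = 2 ⇒ (3F/4) − (3F/2) + F = 2.
Multiply by 8: (6 − 12 + 8)F = 16, i.e. 2F = 16.
So F = 8, E = 3·8/2 = 12, V = 3·8/4 = 6.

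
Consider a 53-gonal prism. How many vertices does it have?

106

A prism on an n-gon has two n-gon bases and n rectangular sides: V = 2·53 = 106, E = 3·53 = 159, F = 53 + 2 = 55.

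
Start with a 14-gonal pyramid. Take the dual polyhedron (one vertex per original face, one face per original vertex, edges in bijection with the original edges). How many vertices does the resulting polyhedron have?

The base solid has V = 15, E = 28, F = 15.
The dual swaps V and F and preserves E: V′ = F = 15, E′ = E = 28, F′ = V = 15.

15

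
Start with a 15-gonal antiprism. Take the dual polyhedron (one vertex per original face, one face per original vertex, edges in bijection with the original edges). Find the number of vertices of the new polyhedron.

32

The base solid has V = 30, E = 60, F = 32.
The dual swaps V and F and preserves E: V′ = F = 32, E′ = E = 60, F′ = V = 30.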